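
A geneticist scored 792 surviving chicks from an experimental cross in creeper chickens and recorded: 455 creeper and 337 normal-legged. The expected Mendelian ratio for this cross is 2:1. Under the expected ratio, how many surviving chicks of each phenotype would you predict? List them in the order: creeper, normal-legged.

Total ratio parts = 3. Expected numbers out of 792:
  creeper: 792 × 2/3 = 528
  normal-legged: 792 × 1/3 = 264

528, 264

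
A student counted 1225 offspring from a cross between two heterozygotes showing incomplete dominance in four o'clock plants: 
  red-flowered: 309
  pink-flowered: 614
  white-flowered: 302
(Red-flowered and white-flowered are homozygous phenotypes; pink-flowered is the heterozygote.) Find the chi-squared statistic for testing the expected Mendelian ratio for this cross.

With incomplete dominance, a heterozygote × heterozygote cross gives a 1:2:1 phenotypic ratio.
Total ratio parts = 4. Expected numbers out of 1225:
  red-flowered: 1225 × 1/4 = 306.25
  pink-flowered: 1225 × 2/4 = 612.5
  white-flowered: 1225 × 1/4 = 306.25
χ² = Σ (O − E)² / E
  red-flowered: (309 − 306.25)² / 306.25 = 0.0247
  pink-flowered: (614 − 612.5)² / 612.5 = 0.0037
  white-flowered: (302 − 306.25)² / 306.25 = 0.0590
χ² = 0.0247 + 0.0037 + 0.0590 = 0.0874 ≈ 0.087

0.087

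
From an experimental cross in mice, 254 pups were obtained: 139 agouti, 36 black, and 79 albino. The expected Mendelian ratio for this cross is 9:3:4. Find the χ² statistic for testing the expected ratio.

Under the 9:3:4 hypothesis (Σ ratio = 16, N = 254):
  agouti: 254 × 9/16 = 142.875
  black: 254 × 3/16 = 47.625
  albino: 254 × 4/16 = 63.5
χ² = Σ (O − E)² / E
  agouti: (139 − 142.875)² / 142.875 = 0.1051
  black: (36 − 47.625)² / 47.625 = 2.8376
  albino: (79 − 63.5)² / 63.5 = 3.7835
χ² = 0.1051 + 2.8376 + 3.7835 = 6.7262 ≈ 6.726

6.726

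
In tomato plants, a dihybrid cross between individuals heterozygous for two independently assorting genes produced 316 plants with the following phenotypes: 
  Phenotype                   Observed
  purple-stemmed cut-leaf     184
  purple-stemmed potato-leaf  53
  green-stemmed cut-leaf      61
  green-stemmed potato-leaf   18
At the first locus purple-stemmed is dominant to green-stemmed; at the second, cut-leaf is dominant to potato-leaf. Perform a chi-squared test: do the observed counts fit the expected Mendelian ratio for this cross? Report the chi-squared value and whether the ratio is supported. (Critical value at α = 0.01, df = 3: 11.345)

1.086; consistent

A dihybrid F₂ with independent assortment and complete dominance at both loci gives a 9:3:3:1 phenotypic ratio.
Expected counts for N = 316 under a 9:3:3:1 ratio (total parts = 16):
  purple-stemmed cut-leaf: 316 × 9/16 = 177.75
  purple-stemmed potato-leaf: 316 × 3/16 = 59.25
  green-stemmed cut-leaf: 316 × 3/16 = 59.25
  green-stemmed potato-leaf: 316 × 1/16 = 19.75
χ² = Σ (O − E)² / E
  purple-stemmed cut-leaf: (184 − 177.75)² / 177.75 = 0.2198
  purple-stemmed potato-leaf: (53 − 59.25)² / 59.25 = 0.6593
  green-stemmed cut-leaf: (61 − 59.25)² / 59.25 = 0.0517
  green-stemmed potato-leaf: (18 − 19.75)² / 19.75 = 0.1551
χ² = 0.2198 + 0.6593 + 0.0517 + 0.1551 = 1.0859 ≈ 1.086
Degrees of freedom = 4 − 1 = 3; critical value at α = 0.01 is 11.345.
Since 1.086 < 11.345, we fail to reject the null hypothesis — the data are consistent with the 9:3:3:1 ratio.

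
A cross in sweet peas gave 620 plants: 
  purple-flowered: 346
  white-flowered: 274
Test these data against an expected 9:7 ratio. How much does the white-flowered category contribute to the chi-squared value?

The 9:7 ratio has 16 parts, so with N = 620 the expected counts are:
  purple-flowered: 620 × 9/16 = 348.75
  white-flowered: 620 × 7/16 = 271.25
Contribution of white-flowered: (274 − 271.25)² / 271.25 = 0.0279

0.028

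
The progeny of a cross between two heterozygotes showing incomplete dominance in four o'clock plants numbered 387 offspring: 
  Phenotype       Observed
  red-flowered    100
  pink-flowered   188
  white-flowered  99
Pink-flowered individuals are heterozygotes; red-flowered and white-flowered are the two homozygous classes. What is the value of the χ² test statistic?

0.318

With incomplete dominance, a heterozygote × heterozygote cross gives a 1:2:1 phenotypic ratio.
Under the 1:2:1 hypothesis (Σ ratio = 4, N = 387):
  red-flowered: 387 × 1/4 = 96.75
  pink-flowered: 387 × 2/4 = 193.5
  white-flowered: 387 × 1/4 = 96.75
χ² = Σ (O − E)² / E
  red-flowered: (100 − 96.75)² / 96.75 = 0.1092
  pink-flowered: (188 − 193.5)² / 193.5 = 0.1563
  white-flowered: (99 − 96.75)² / 96.75 = 0.0523
χ² = 0.1092 + 0.1563 + 0.0523 = 0.3178 ≈ 0.318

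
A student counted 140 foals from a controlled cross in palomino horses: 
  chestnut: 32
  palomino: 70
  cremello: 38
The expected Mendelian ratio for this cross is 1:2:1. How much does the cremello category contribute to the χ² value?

0.257

Expected counts for N = 140 under a 1:2:1 ratio (total parts = 4):
  chestnut: 140 × 1/4 = 35
  palomino: 140 × 2/4 = 70
  cremello: 140 × 1/4 = 35
Contribution of cremello: (38 − 35)² / 35 = 0.2571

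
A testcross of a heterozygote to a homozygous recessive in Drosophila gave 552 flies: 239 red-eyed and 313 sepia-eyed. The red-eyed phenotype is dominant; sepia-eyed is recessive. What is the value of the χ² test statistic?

A testcross of a heterozygote (Aa × aa) gives a 1:1 phenotypic ratio.
The 1:1 ratio has 2 parts, so with N = 552 the expected counts are:
  red-eyed: 552 × 1/2 = 276
  sepia-eyed: 552 × 1/2 = 276
χ² = Σ (O − E)² / E
  red-eyed: (239 − 276)² / 276 = 4.9601
  sepia-eyed: (313 − 276)² / 276 = 4.9601
χ² = 4.9601 + 4.9601 = 9.9202 ≈ 9.920

9.920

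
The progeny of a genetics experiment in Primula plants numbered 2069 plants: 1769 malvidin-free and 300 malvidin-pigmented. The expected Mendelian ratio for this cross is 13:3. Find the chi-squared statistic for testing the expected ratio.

24.534

The 13:3 ratio has 16 parts, so with N = 2069 the expected counts are:
  malvidin-free: 2069 × 13/16 = 1681.0625
  malvidin-pigmented: 2069 × 3/16 = 387.9375
χ² = Σ (O − E)² / E
  malvidin-free: (1769 − 1681.0625)² / 1681.0625 = 4.6001
  malvidin-pigmented: (300 − 387.9375)² / 387.9375 = 19.9336
χ² = 4.6001 + 19.9336 = 24.5337 ≈ 24.534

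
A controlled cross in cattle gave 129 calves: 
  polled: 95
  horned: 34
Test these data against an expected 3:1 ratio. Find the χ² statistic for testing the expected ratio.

0.127

Expected counts for N = 129 under a 3:1 ratio (total parts = 4):
  polled: 129 × 3/4 = 96.75
  horned: 129 × 1/4 = 32.25
χ² = Σ (O − E)² / E
  polled: (95 − 96.75)² / 96.75 = 0.0317
  horned: (34 − 32.25)² / 32.25 = 0.0950
χ² = 0.0317 + 0.0950 = 0.1267 ≈ 0.127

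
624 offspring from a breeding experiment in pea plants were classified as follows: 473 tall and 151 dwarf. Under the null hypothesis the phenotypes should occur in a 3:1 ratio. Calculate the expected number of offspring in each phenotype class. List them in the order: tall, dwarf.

Total ratio parts = 4. Expected numbers out of 624:
  tall: 624 × 3/4 = 468
  dwarf: 624 × 1/4 = 156

468, 156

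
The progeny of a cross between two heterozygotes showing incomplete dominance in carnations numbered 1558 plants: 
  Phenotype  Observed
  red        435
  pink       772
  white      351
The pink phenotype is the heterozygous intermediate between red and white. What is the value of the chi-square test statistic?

9.184

With incomplete dominance, a heterozygote × heterozygote cross gives a 1:2:1 phenotypic ratio.
The 1:2:1 ratio has 4 parts, so with N = 1558 the expected counts are:
  red: 1558 × 1/4 = 389.5
  pink: 1558 × 2/4 = 779
  white: 1558 × 1/4 = 389.5
χ² = Σ (O − E)² / E
  red: (435 − 389.5)² / 389.5 = 5.3151
  pink: (772 − 779)² / 779 = 0.0629
  white: (351 − 389.5)² / 389.5 = 3.8055
χ² = 5.3151 + 0.0629 + 3.8055 = 9.1835 ≈ 9.184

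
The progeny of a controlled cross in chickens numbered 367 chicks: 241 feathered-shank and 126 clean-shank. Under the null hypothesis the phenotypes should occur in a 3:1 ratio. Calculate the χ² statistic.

The 3:1 ratio has 4 parts, so with N = 367 the expected counts are:
  feathered-shank: 367 × 3/4 = 275.25
  clean-shank: 367 × 1/4 = 91.75
χ² = Σ (O − E)² / E
  feathered-shank: (241 − 275.25)² / 275.25 = 4.2618
  clean-shank: (126 − 91.75)² / 91.75 = 12.7854
χ² = 4.2618 + 12.7854 = 17.0472 ≈ 17.047

17.047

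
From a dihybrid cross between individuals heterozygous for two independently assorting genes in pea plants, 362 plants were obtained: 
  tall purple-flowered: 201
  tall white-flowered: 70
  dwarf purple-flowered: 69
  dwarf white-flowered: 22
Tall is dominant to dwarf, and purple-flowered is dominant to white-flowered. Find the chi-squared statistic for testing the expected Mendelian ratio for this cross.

0.136

A dihybrid F₂ with independent assortment and complete dominance at both loci gives a 9:3:3:1 phenotypic ratio.
The 9:3:3:1 ratio has 16 parts, so with N = 362 the expected counts are:
  tall purple-flowered: 362 × 9/16 = 203.625
  tall white-flowered: 362 × 3/16 = 67.875
  dwarf purple-flowered: 362 × 3/16 = 67.875
  dwarf white-flowered: 362 × 1/16 = 22.625
χ² = Σ (O − E)² / E
  tall purple-flowered: (201 − 203.625)² / 203.625 = 0.0338
  tall white-flowered: (70 − 67.875)² / 67.875 = 0.0665
  dwarf purple-flowered: (69 − 67.875)² / 67.875 = 0.0186
  dwarf white-flowered: (22 − 22.625)² / 22.625 = 0.0173
χ² = 0.0338 + 0.0665 + 0.0186 + 0.0173 = 0.1362 ≈ 0.136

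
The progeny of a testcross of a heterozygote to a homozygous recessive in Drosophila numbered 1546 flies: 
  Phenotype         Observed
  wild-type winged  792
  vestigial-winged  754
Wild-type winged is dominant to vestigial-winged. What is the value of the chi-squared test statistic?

0.934

A testcross of a heterozygote (Aa × aa) gives a 1:1 phenotypic ratio.
Expected counts for N = 1546 under a 1:1 ratio (total parts = 2):
  wild-type winged: 1546 × 1/2 = 773
  vestigial-winged: 1546 × 1/2 = 773
χ² = Σ (O − E)² / E
  wild-type winged: (792 − 773)² / 773 = 0.4670
  vestigial-winged: (754 − 773)² / 773 = 0.4670
χ² = 0.4670 + 0.4670 = 0.934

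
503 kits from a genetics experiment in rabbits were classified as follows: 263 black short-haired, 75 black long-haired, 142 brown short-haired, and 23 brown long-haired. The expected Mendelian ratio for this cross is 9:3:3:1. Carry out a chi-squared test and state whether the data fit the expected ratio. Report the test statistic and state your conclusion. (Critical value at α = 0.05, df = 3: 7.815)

31.736; not consistent

Expected counts for N = 503 under a 9:3:3:1 ratio (total parts = 16):
  black short-haired: 503 × 9/16 = 282.9375
  black long-haired: 503 × 3/16 = 94.3125
  brown short-haired: 503 × 3/16 = 94.3125
  brown long-haired: 503 × 1/16 = 31.4375
χ² = Σ (O − E)² / E
  black short-haired: (263 − 282.9375)² / 282.9375 = 1.4049
  black long-haired: (75 − 94.3125)² / 94.3125 = 3.9546
  brown short-haired: (142 − 94.3125)² / 94.3125 = 24.1124
  brown long-haired: (23 − 31.4375)² / 31.4375 = 2.2645
χ² = 1.4049 + 3.9546 + 24.1124 + 2.2645 = 31.7364 ≈ 31.736
Degrees of freedom = 4 − 1 = 3; critical value at α = 0.05 is 7.815.
Since 31.736 > 7.815, we reject the null hypothesis — the data do not fit the 9:3:3:1 ratio.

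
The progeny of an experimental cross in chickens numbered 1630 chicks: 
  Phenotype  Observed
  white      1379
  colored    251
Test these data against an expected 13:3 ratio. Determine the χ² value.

Expected counts for N = 1630 under a 13:3 ratio (total parts = 16):
  white: 1630 × 13/16 = 1324.375
  colored: 1630 × 3/16 = 305.625
χ² = Σ (O − E)² / E
  white: (1379 − 1324.375)² / 1324.375 = 2.2531
  colored: (251 − 305.625)² / 305.625 = 9.7632
χ² = 2.2531 + 9.7632 = 12.0163 ≈ 12.016

12.016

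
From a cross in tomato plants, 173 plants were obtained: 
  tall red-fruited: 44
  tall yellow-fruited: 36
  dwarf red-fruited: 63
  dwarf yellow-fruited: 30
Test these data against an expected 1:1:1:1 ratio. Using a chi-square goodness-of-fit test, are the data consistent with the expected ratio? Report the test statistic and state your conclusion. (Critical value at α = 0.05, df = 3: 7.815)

Expected counts for N = 173 under a 1:1:1:1 ratio (total parts = 4):
  tall red-fruited: 173 × 1/4 = 43.25
  tall yellow-fruited: 173 × 1/4 = 43.25
  dwarf red-fruited: 173 × 1/4 = 43.25
  dwarf yellow-fruited: 173 × 1/4 = 43.25
χ² = Σ (O − E)² / E
  tall red-fruited: (44 − 43.25)² / 43.25 = 0.0130
  tall yellow-fruited: (36 − 43.25)² / 43.25 = 1.2153
  dwarf red-fruited: (63 − 43.25)² / 43.25 = 9.0188
  dwarf yellow-fruited: (30 − 43.25)² / 43.25 = 4.0592
χ² = 0.0130 + 1.2153 + 9.0188 + 4.0592 = 14.3063 ≈ 14.306
Degrees of freedom = 4 − 1 = 3; critical value at α = 0.05 is 7.815.
Since 14.306 > 7.815, we reject the null hypothesis — the data do not fit the 1:1:1:1 ratio.

14.306; not consistent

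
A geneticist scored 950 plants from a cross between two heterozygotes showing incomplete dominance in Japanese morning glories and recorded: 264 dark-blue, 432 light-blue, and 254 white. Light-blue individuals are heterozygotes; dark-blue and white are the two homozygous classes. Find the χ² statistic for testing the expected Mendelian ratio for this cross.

With incomplete dominance, a heterozygote × heterozygote cross gives a 1:2:1 phenotypic ratio.
Under the 1:2:1 hypothesis (Σ ratio = 4, N = 950):
  dark-blue: 950 × 1/4 = 237.5
  light-blue: 950 × 2/4 = 475
  white: 950 × 1/4 = 237.5
χ² = Σ (O − E)² / E
  dark-blue: (264 − 237.5)² / 237.5 = 2.9568
  light-blue: (432 − 475)² / 475 = 3.8926
  white: (254 − 237.5)² / 237.5 = 1.1463
χ² = 2.9568 + 3.8926 + 1.1463 = 7.9957 ≈ 7.996

7.996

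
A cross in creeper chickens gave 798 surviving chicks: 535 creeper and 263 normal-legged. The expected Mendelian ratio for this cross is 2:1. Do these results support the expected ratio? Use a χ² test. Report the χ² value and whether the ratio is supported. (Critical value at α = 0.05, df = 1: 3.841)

Total ratio parts = 3. Expected numbers out of 798:
  creeper: 798 × 2/3 = 532
  normal-legged: 798 × 1/3 = 266
χ² = Σ (O − E)² / E
  creeper: (535 − 532)² / 532 = 0.0169
  normal-legged: (263 − 266)² / 266 = 0.0338
χ² = 0.0169 + 0.0338 = 0.0507 ≈ 0.051
Degrees of freedom = 2 − 1 = 1; critical value at α = 0.05 is 3.841.
Since 0.051 < 3.841, we fail to reject the null hypothesis — the data are consistent with the 2:1 ratio.

0.051; consistent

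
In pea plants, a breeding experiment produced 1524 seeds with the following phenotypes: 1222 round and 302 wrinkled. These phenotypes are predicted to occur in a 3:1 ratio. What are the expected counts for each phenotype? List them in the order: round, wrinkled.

Under the 3:1 hypothesis (Σ ratio = 4, N = 1524):
  round: 1524 × 3/4 = 1143
  wrinkled: 1524 × 1/4 = 381

1143, 381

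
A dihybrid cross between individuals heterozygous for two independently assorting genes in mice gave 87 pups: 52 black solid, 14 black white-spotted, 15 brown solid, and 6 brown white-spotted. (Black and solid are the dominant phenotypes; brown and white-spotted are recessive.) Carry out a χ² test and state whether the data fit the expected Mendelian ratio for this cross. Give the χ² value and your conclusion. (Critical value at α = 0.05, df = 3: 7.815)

A dihybrid F₂ with independent assortment and complete dominance at both loci gives a 9:3:3:1 phenotypic ratio.
Under the 9:3:3:1 hypothesis (Σ ratio = 16, N = 87):
  black solid: 87 × 9/16 = 48.9375
  black white-spotted: 87 × 3/16 = 16.3125
  brown solid: 87 × 3/16 = 16.3125
  brown white-spotted: 87 × 1/16 = 5.4375
χ² = Σ (O − E)² / E
  black solid: (52 − 48.9375)² / 48.9375 = 0.1917
  black white-spotted: (14 − 16.3125)² / 16.3125 = 0.3278
  brown solid: (15 − 16.3125)² / 16.3125 = 0.1056
  brown white-spotted: (6 − 5.4375)² / 5.4375 = 0.0582
χ² = 0.1917 + 0.3278 + 0.1056 + 0.0582 = 0.6833 ≈ 0.683
Degrees of freedom = 4 − 1 = 3; critical value at α = 0.05 is 7.815.
Since 0.683 < 7.815, we fail to reject the null hypothesis — the data are consistent with the 9:3:3:1 ratio.

0.683; consistent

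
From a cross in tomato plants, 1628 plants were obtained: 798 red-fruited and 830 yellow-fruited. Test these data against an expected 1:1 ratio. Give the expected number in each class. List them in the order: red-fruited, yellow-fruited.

The 1:1 ratio has 2 parts, so with N = 1628 the expected counts are:
  red-fruited: 1628 × 1/2 = 814
  yellow-fruited: 1628 × 1/2 = 814

814, 814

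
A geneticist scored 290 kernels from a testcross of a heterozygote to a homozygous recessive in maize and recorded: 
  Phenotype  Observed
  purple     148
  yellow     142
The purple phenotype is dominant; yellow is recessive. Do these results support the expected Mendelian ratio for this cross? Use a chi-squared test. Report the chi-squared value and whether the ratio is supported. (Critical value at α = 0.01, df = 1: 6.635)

0.124; consistent

A testcross of a heterozygote (Aa × aa) gives a 1:1 phenotypic ratio.
The 1:1 ratio has 2 parts, so with N = 290 the expected counts are:
  purple: 290 × 1/2 = 145
  yellow: 290 × 1/2 = 145
χ² = Σ (O − E)² / E
  purple: (148 − 145)² / 145 = 0.0621
  yellow: (142 − 145)² / 145 = 0.0621
χ² = 0.0621 + 0.0621 = 0.1242 ≈ 0.124
Degrees of freedom = 2 − 1 = 1; critical value at α = 0.01 is 6.635.
Since 0.124 < 6.635, we fail to reject the null hypothesis — the data are consistent with the 1:1 ratio.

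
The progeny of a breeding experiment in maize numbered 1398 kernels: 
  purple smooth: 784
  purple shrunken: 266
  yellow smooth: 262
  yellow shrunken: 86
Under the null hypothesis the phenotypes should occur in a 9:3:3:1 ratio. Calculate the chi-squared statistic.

The 9:3:3:1 ratio has 16 parts, so with N = 1398 the expected counts are:
  purple smooth: 1398 × 9/16 = 786.375
  purple shrunken: 1398 × 3/16 = 262.125
  yellow smooth: 1398 × 3/16 = 262.125
  yellow shrunken: 1398 × 1/16 = 87.375
χ² = Σ (O − E)² / E
  purple smooth: (784 − 786.375)² / 786.375 = 0.0072
  purple shrunken: (266 − 262.125)² / 262.125 = 0.0573
  yellow smooth: (262 − 262.125)² / 262.125 = 0.0001
  yellow shrunken: (86 − 87.375)² / 87.375 = 0.0216
χ² = 0.0072 + 0.0573 + 0.0001 + 0.0216 = 0.0862 ≈ 0.086

0.086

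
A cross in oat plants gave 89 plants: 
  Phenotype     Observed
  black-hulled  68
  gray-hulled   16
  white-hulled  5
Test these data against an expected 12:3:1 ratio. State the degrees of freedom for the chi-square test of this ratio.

A goodness-of-fit test with 3 phenotype classes has df = 3 − 1 = 2.

2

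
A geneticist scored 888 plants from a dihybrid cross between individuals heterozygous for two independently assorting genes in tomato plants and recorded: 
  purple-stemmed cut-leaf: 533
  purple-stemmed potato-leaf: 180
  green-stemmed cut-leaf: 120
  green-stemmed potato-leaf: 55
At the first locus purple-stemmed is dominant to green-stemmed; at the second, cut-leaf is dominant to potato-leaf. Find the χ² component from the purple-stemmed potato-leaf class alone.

A dihybrid F₂ with independent assortment and complete dominance at both loci gives a 9:3:3:1 phenotypic ratio.
Total ratio parts = 16. Expected numbers out of 888:
  purple-stemmed cut-leaf: 888 × 9/16 = 499.5
  purple-stemmed potato-leaf: 888 × 3/16 = 166.5
  green-stemmed cut-leaf: 888 × 3/16 = 166.5
  green-stemmed potato-leaf: 888 × 1/16 = 55.5
Contribution of purple-stemmed potato-leaf: (180 − 166.5)² / 166.5 = 1.0946

1.095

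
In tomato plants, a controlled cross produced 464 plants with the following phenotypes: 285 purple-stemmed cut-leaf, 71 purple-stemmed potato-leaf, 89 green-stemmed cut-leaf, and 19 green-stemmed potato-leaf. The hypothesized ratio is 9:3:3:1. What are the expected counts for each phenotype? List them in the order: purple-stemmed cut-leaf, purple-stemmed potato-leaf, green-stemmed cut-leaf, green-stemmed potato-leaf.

261, 87, 87, 29

Expected counts for N = 464 under a 9:3:3:1 ratio (total parts = 16):
  purple-stemmed cut-leaf: 464 × 9/16 = 261
  purple-stemmed potato-leaf: 464 × 3/16 = 87
  green-stemmed cut-leaf: 464 × 3/16 = 87
  green-stemmed potato-leaf: 464 × 1/16 = 29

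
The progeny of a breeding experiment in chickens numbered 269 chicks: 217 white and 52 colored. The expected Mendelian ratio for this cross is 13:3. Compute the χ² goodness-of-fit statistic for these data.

The 13:3 ratio has 16 parts, so with N = 269 the expected counts are:
  white: 269 × 13/16 = 218.5625
  colored: 269 × 3/16 = 50.4375
χ² = Σ (O − E)² / E
  white: (217 − 218.5625)² / 218.5625 = 0.0112
  colored: (52 − 50.4375)² / 50.4375 = 0.0484
χ² = 0.0112 + 0.0484 = 0.0596 ≈ 0.060

0.060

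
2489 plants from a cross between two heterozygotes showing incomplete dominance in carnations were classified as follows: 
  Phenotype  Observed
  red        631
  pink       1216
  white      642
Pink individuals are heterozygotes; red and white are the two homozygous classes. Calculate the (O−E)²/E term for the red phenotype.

0.123

With incomplete dominance, a heterozygote × heterozygote cross gives a 1:2:1 phenotypic ratio.
Total ratio parts = 4. Expected numbers out of 2489:
  red: 2489 × 1/4 = 622.25
  pink: 2489 × 2/4 = 1244.5
  white: 2489 × 1/4 = 622.25
Contribution of red: (631 − 622.25)² / 622.25 = 0.1230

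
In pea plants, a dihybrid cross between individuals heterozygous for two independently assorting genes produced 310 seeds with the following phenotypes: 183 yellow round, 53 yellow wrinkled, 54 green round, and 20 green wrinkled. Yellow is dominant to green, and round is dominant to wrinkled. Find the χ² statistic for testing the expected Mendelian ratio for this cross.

1.191

A dihybrid F₂ with independent assortment and complete dominance at both loci gives a 9:3:3:1 phenotypic ratio.
Under the 9:3:3:1 hypothesis (Σ ratio = 16, N = 310):
  yellow round: 310 × 9/16 = 174.375
  yellow wrinkled: 310 × 3/16 = 58.125
  green round: 310 × 3/16 = 58.125
  green wrinkled: 310 × 1/16 = 19.375
χ² = Σ (O − E)² / E
  yellow round: (183 − 174.375)² / 174.375 = 0.4266
  yellow wrinkled: (53 − 58.125)² / 58.125 = 0.4519
  green round: (54 − 58.125)² / 58.125 = 0.2927
  green wrinkled: (20 − 19.375)² / 19.375 = 0.0202
χ² = 0.4266 + 0.4519 + 0.2927 + 0.0202 = 1.1914 ≈ 1.191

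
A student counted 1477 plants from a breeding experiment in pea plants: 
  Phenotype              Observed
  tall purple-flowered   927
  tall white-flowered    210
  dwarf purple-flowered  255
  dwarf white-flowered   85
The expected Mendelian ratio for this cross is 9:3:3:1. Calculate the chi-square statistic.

The 9:3:3:1 ratio has 16 parts, so with N = 1477 the expected counts are:
  tall purple-flowered: 1477 × 9/16 = 830.8125
  tall white-flowered: 1477 × 3/16 = 276.9375
  dwarf purple-flowered: 1477 × 3/16 = 276.9375
  dwarf white-flowered: 1477 × 1/16 = 92.3125
χ² = Σ (O − E)² / E
  tall purple-flowered: (927 − 830.8125)² / 830.8125 = 11.1361
  tall white-flowered: (210 − 276.9375)² / 276.9375 = 16.1792
  dwarf purple-flowered: (255 − 276.9375)² / 276.9375 = 1.7378
  dwarf white-flowered: (85 − 92.3125)² / 92.3125 = 0.5793
χ² = 11.1361 + 16.1792 + 1.7378 + 0.5793 = 29.6324 ≈ 29.632

29.632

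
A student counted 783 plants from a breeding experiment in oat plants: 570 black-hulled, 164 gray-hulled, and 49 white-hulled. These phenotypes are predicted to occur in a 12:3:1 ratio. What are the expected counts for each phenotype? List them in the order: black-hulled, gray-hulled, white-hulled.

587.25, 146.8125, 48.9375

Total ratio parts = 16. Expected numbers out of 783:
  black-hulled: 783 × 12/16 = 587.25
  gray-hulled: 783 × 3/16 = 146.8125
  white-hulled: 783 × 1/16 = 48.9375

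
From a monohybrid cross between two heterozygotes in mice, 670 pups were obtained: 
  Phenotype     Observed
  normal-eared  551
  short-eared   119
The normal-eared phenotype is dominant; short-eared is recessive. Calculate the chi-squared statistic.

18.724

For a monohybrid cross between heterozygotes with complete dominance, the expected phenotypic ratio is 3:1.
Under the 3:1 hypothesis (Σ ratio = 4, N = 670):
  normal-eared: 670 × 3/4 = 502.5
  short-eared: 670 × 1/4 = 167.5
χ² = Σ (O − E)² / E
  normal-eared: (551 − 502.5)² / 502.5 = 4.6811
  short-eared: (119 − 167.5)² / 167.5 = 14.0433
χ² = 4.6811 + 14.0433 = 18.7244 ≈ 18.724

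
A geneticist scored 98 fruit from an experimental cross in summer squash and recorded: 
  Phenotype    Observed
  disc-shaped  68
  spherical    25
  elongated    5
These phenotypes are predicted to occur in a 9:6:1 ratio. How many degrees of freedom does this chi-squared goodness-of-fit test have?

A goodness-of-fit test with 3 phenotype classes has df = 3 − 1 = 2.

2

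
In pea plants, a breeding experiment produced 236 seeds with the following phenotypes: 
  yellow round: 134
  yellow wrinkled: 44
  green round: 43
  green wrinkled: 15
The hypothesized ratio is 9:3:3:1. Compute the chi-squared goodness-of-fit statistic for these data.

0.053

Under the 9:3:3:1 hypothesis (Σ ratio = 16, N = 236):
  yellow round: 236 × 9/16 = 132.75
  yellow wrinkled: 236 × 3/16 = 44.25
  green round: 236 × 3/16 = 44.25
  green wrinkled: 236 × 1/16 = 14.75
χ² = Σ (O − E)² / E
  yellow round: (134 − 132.75)² / 132.75 = 0.0118
  yellow wrinkled: (44 − 44.25)² / 44.25 = 0.0014
  green round: (43 − 44.25)² / 44.25 = 0.0353
  green wrinkled: (15 − 14.75)² / 14.75 = 0.0042
χ² = 0.0118 + 0.0014 + 0.0353 + 0.0042 = 0.0527 ≈ 0.053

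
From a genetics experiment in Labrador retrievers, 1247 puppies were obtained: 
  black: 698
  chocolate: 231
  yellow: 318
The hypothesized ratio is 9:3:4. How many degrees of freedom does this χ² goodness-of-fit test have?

2

A goodness-of-fit test with 3 phenotype classes has df = 3 − 1 = 2.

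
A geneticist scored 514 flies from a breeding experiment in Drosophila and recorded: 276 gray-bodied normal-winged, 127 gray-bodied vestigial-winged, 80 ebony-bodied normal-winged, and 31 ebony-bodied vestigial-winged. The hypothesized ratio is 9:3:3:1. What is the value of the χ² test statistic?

13.149

The 9:3:3:1 ratio has 16 parts, so with N = 514 the expected counts are:
  gray-bodied normal-winged: 514 × 9/16 = 289.125
  gray-bodied vestigial-winged: 514 × 3/16 = 96.375
  ebony-bodied normal-winged: 514 × 3/16 = 96.375
  ebony-bodied vestigial-winged: 514 × 1/16 = 32.125
χ² = Σ (O − E)² / E
  gray-bodied normal-winged: (276 − 289.125)² / 289.125 = 0.5958
  gray-bodied vestigial-winged: (127 − 96.375)² / 96.375 = 9.7317
  ebony-bodied normal-winged: (80 − 96.375)² / 96.375 = 2.7823
  ebony-bodied vestigial-winged: (31 − 32.125)² / 32.125 = 0.0394
χ² = 0.5958 + 9.7317 + 2.7823 + 0.0394 = 13.1492 ≈ 13.149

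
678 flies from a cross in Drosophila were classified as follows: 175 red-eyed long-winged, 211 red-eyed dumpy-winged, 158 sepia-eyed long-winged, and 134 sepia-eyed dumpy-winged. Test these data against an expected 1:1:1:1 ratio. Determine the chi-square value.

Total ratio parts = 4. Expected numbers out of 678:
  red-eyed long-winged: 678 × 1/4 = 169.5
  red-eyed dumpy-winged: 678 × 1/4 = 169.5
  sepia-eyed long-winged: 678 × 1/4 = 169.5
  sepia-eyed dumpy-winged: 678 × 1/4 = 169.5
χ² = Σ (O − E)² / E
  red-eyed long-winged: (175 − 169.5)² / 169.5 = 0.1785
  red-eyed dumpy-winged: (211 − 169.5)² / 169.5 = 10.1608
  sepia-eyed long-winged: (158 − 169.5)² / 169.5 = 0.7802
  sepia-eyed dumpy-winged: (134 − 169.5)² / 169.5 = 7.4351
χ² = 0.1785 + 10.1608 + 0.7802 + 7.4351 = 18.5546 ≈ 18.555

18.555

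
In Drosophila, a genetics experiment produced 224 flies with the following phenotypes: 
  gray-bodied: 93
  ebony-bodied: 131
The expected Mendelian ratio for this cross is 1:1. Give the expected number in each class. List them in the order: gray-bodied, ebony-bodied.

Under the 1:1 hypothesis (Σ ratio = 2, N = 224):
  gray-bodied: 224 × 1/2 = 112
  ebony-bodied: 224 × 1/2 = 112

112, 112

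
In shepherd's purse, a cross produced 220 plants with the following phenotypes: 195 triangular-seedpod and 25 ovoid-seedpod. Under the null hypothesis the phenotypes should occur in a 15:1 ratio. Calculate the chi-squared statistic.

The 15:1 ratio has 16 parts, so with N = 220 the expected counts are:
  triangular-seedpod: 220 × 15/16 = 206.25
  ovoid-seedpod: 220 × 1/16 = 13.75
χ² = Σ (O − E)² / E
  triangular-seedpod: (195 − 206.25)² / 206.25 = 0.6136
  ovoid-seedpod: (25 − 13.75)² / 13.75 = 9.2045
χ² = 0.6136 + 9.2045 = 9.8181 ≈ 9.818

9.818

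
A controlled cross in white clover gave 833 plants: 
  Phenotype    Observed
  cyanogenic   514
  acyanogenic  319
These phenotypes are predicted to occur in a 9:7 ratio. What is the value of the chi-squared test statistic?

Under the 9:7 hypothesis (Σ ratio = 16, N = 833):
  cyanogenic: 833 × 9/16 = 468.5625
  acyanogenic: 833 × 7/16 = 364.4375
χ² = Σ (O − E)² / E
  cyanogenic: (514 − 468.5625)² / 468.5625 = 4.4062
  acyanogenic: (319 − 364.4375)² / 364.4375 = 5.6651
χ² = 4.4062 + 5.6651 = 10.0713 ≈ 10.071

10.071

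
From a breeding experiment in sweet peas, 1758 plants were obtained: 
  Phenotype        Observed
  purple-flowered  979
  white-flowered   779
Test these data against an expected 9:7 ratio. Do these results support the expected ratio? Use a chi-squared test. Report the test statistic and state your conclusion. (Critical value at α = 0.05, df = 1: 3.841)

0.225; consistent

Total ratio parts = 16. Expected numbers out of 1758:
  purple-flowered: 1758 × 9/16 = 988.875
  white-flowered: 1758 × 7/16 = 769.125
χ² = Σ (O − E)² / E
  purple-flowered: (979 − 988.875)² / 988.875 = 0.0986
  white-flowered: (779 − 769.125)² / 769.125 = 0.1268
χ² = 0.0986 + 0.1268 = 0.2254 ≈ 0.225
Degrees of freedom = 2 − 1 = 1; critical value at α = 0.05 is 3.841.
Since 0.225 < 3.841, we fail to reject the null hypothesis — the data are consistent with the 9:7 ratio.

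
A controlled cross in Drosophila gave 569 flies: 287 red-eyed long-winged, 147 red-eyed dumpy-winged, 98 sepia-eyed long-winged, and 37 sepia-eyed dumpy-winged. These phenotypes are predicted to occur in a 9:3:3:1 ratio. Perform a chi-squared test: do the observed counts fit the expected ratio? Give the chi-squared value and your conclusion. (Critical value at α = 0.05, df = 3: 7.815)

19.413; not consistent

Total ratio parts = 16. Expected numbers out of 569:
  red-eyed long-winged: 569 × 9/16 = 320.0625
  red-eyed dumpy-winged: 569 × 3/16 = 106.6875
  sepia-eyed long-winged: 569 × 3/16 = 106.6875
  sepia-eyed dumpy-winged: 569 × 1/16 = 35.5625
χ² = Σ (O − E)² / E
  red-eyed long-winged: (287 − 320.0625)² / 320.0625 = 3.4154
  red-eyed dumpy-winged: (147 − 106.6875)² / 106.6875 = 15.2323
  sepia-eyed long-winged: (98 − 106.6875)² / 106.6875 = 0.7074
  sepia-eyed dumpy-winged: (37 − 35.5625)² / 35.5625 = 0.0581
χ² = 3.4154 + 15.2323 + 0.7074 + 0.0581 = 19.4132 ≈ 19.413
Degrees of freedom = 4 − 1 = 3; critical value at α = 0.05 is 7.815.
Since 19.413 > 7.815, we reject the null hypothesis — the data do not fit the 9:3:3:1 ratio.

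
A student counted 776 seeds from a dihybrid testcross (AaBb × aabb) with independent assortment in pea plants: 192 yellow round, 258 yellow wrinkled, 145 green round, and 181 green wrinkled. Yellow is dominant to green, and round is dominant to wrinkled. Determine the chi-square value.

A dihybrid testcross with independent assortment gives a 1:1:1:1 ratio.
Under the 1:1:1:1 hypothesis (Σ ratio = 4, N = 776):
  yellow round: 776 × 1/4 = 194
  yellow wrinkled: 776 × 1/4 = 194
  green round: 776 × 1/4 = 194
  green wrinkled: 776 × 1/4 = 194
χ² = Σ (O − E)² / E
  yellow round: (192 − 194)² / 194 = 0.0206
  yellow wrinkled: (258 − 194)² / 194 = 21.1134
  green round: (145 − 194)² / 194 = 12.3763
  green wrinkled: (181 − 194)² / 194 = 0.8711
χ² = 0.0206 + 21.1134 + 12.3763 + 0.8711 = 34.3814 ≈ 34.381

34.381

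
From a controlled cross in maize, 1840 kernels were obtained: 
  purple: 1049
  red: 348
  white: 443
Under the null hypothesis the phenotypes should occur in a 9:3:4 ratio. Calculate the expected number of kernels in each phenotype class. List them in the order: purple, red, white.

1035, 345, 460

Under the 9:3:4 hypothesis (Σ ratio = 16, N = 1840):
  purple: 1840 × 9/16 = 1035
  red: 1840 × 3/16 = 345
  white: 1840 × 4/16 = 460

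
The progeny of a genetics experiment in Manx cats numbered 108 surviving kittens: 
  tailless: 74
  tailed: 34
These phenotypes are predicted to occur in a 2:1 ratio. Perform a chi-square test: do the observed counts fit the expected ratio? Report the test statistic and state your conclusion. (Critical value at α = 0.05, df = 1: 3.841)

0.167; consistent

Under the 2:1 hypothesis (Σ ratio = 3, N = 108):
  tailless: 108 × 2/3 = 72
  tailed: 108 × 1/3 = 36
χ² = Σ (O − E)² / E
  tailless: (74 − 72)² / 72 = 0.0556
  tailed: (34 − 36)² / 36 = 0.1111
χ² = 0.0556 + 0.1111 = 0.1667 ≈ 0.167
Degrees of freedom = 2 − 1 = 1; critical value at α = 0.05 is 3.841.
Since 0.167 < 3.841, we fail to reject the null hypothesis — the data are consistent with the 2:1 ratio.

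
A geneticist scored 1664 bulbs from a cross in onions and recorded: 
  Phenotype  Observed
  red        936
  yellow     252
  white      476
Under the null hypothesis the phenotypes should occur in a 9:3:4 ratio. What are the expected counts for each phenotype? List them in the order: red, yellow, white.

936, 312, 416

Total ratio parts = 16. Expected numbers out of 1664:
  red: 1664 × 9/16 = 936
  yellow: 1664 × 3/16 = 312
  white: 1664 × 4/16 = 416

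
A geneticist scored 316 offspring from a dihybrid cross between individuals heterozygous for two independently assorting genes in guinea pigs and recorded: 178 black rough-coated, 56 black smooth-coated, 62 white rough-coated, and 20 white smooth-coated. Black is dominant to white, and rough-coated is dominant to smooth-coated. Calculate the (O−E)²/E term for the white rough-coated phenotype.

0.128

A dihybrid F₂ with independent assortment and complete dominance at both loci gives a 9:3:3:1 phenotypic ratio.
Under the 9:3:3:1 hypothesis (Σ ratio = 16, N = 316):
  black rough-coated: 316 × 9/16 = 177.75
  black smooth-coated: 316 × 3/16 = 59.25
  white rough-coated: 316 × 3/16 = 59.25
  white smooth-coated: 316 × 1/16 = 19.75
Contribution of white rough-coated: (62 − 59.25)² / 59.25 = 0.1276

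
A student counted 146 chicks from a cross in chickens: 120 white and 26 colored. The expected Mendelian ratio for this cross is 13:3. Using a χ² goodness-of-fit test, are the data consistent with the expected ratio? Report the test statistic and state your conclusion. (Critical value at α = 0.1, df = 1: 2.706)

Under the 13:3 hypothesis (Σ ratio = 16, N = 146):
  white: 146 × 13/16 = 118.625
  colored: 146 × 3/16 = 27.375
χ² = Σ (O − E)² / E
  white: (120 − 118.625)² / 118.625 = 0.0159
  colored: (26 − 27.375)² / 27.375 = 0.0691
χ² = 0.0159 + 0.0691 = 0.085
Degrees of freedom = 2 − 1 = 1; critical value at α = 0.1 is 2.706.
Since 0.085 < 2.706, we fail to reject the null hypothesis — the data are consistent with the 13:3 ratio.

0.085; consistent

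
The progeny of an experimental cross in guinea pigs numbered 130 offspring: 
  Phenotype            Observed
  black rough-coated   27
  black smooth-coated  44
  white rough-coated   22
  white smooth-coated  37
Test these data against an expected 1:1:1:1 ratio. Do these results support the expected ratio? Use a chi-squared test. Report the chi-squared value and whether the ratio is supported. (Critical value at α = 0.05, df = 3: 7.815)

9.015; not consistent

Total ratio parts = 4. Expected numbers out of 130:
  black rough-coated: 130 × 1/4 = 32.5
  black smooth-coated: 130 × 1/4 = 32.5
  white rough-coated: 130 × 1/4 = 32.5
  white smooth-coated: 130 × 1/4 = 32.5
χ² = Σ (O − E)² / E
  black rough-coated: (27 − 32.5)² / 32.5 = 0.9308
  black smooth-coated: (44 − 32.5)² / 32.5 = 4.0692
  white rough-coated: (22 − 32.5)² / 32.5 = 3.3923
  white smooth-coated: (37 − 32.5)² / 32.5 = 0.6231
χ² = 0.9308 + 4.0692 + 3.3923 + 0.6231 = 9.0154 ≈ 9.015
Degrees of freedom = 4 − 1 = 3; critical value at α = 0.05 is 7.815.
Since 9.015 > 7.815, we reject the null hypothesis — the data do not fit the 1:1:1:1 ratio.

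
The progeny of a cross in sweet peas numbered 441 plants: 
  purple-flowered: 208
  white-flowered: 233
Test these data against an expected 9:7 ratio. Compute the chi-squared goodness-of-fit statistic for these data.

The 9:7 ratio has 16 parts, so with N = 441 the expected counts are:
  purple-flowered: 441 × 9/16 = 248.0625
  white-flowered: 441 × 7/16 = 192.9375
χ² = Σ (O − E)² / E
  purple-flowered: (208 − 248.0625)² / 248.0625 = 6.4702
  white-flowered: (233 − 192.9375)² / 192.9375 = 8.3188
χ² = 6.4702 + 8.3188 = 14.789

14.789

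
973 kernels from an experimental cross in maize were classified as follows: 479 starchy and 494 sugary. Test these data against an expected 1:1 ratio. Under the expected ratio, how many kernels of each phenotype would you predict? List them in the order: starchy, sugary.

486.5, 486.5

Under the 1:1 hypothesis (Σ ratio = 2, N = 973):
  starchy: 973 × 1/2 = 486.5
  sugary: 973 × 1/2 = 486.5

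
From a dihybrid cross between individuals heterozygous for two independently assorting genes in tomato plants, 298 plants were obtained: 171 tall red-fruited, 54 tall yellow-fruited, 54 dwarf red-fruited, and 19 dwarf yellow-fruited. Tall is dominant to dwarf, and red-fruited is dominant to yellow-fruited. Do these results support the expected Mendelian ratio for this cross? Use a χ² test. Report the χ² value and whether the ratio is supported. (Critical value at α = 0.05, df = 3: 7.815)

0.201; consistent

A dihybrid F₂ with independent assortment and complete dominance at both loci gives a 9:3:3:1 phenotypic ratio.
Expected counts for N = 298 under a 9:3:3:1 ratio (total parts = 16):
  tall red-fruited: 298 × 9/16 = 167.625
  tall yellow-fruited: 298 × 3/16 = 55.875
  dwarf red-fruited: 298 × 3/16 = 55.875
  dwarf yellow-fruited: 298 × 1/16 = 18.625
χ² = Σ (O − E)² / E
  tall red-fruited: (171 − 167.625)² / 167.625 = 0.0680
  tall yellow-fruited: (54 − 55.875)² / 55.875 = 0.0629
  dwarf red-fruited: (54 − 55.875)² / 55.875 = 0.0629
  dwarf yellow-fruited: (19 − 18.625)² / 18.625 = 0.0076
χ² = 0.0680 + 0.0629 + 0.0629 + 0.0076 = 0.2014 ≈ 0.201
Degrees of freedom = 4 − 1 = 3; critical value at α = 0.05 is 7.815.
Since 0.201 < 7.815, we fail to reject the null hypothesis — the data are consistent with the 9:3:3:1 ratio.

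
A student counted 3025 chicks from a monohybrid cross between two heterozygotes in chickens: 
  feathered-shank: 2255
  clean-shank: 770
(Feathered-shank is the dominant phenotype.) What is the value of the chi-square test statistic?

0.333

For a monohybrid cross between heterozygotes with complete dominance, the expected phenotypic ratio is 3:1.
Under the 3:1 hypothesis (Σ ratio = 4, N = 3025):
  feathered-shank: 3025 × 3/4 = 2268.75
  clean-shank: 3025 × 1/4 = 756.25
χ² = Σ (O − E)² / E
  feathered-shank: (2255 − 2268.75)² / 2268.75 = 0.0833
  clean-shank: (770 − 756.25)² / 756.25 = 0.2500
χ² = 0.0833 + 0.2500 = 0.3333 ≈ 0.333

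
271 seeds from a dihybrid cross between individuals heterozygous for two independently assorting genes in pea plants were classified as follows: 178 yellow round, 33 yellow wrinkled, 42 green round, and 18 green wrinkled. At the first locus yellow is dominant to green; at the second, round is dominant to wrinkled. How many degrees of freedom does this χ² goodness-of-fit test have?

A dihybrid F₂ with independent assortment and complete dominance at both loci gives a 9:3:3:1 phenotypic ratio.
A goodness-of-fit test with 4 phenotype classes has df = 4 − 1 = 3.

3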